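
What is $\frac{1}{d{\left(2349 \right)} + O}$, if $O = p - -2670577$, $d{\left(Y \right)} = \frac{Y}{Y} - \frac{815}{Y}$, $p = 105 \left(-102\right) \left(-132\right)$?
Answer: $\frac{2349}{9594015187} \approx 2.4484 \cdot 10^{-7}$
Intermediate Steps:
$p = 1413720$ ($p = \left(-10710\right) \left(-132\right) = 1413720$)
$d{\left(Y \right)} = 1 - \frac{815}{Y}$
$O = 4084297$ ($O = 1413720 - -2670577 = 1413720 + 2670577 = 4084297$)
$\frac{1}{d{\left(2349 \right)} + O} = \frac{1}{\frac{-815 + 2349}{2349} + 4084297} = \frac{1}{\frac{1}{2349} \cdot 1534 + 4084297} = \frac{1}{\frac{1534}{2349} + 4084297} = \frac{1}{\frac{9594015187}{2349}} = \frac{2349}{9594015187}$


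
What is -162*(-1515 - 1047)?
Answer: 415044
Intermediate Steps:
-162*(-1515 - 1047) = -162*(-2562) = 415044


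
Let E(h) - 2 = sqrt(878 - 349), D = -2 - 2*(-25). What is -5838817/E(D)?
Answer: -5838817/25 ≈ -2.3355e+5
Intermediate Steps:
D = 48 (D = -2 + 50 = 48)
E(h) = 25 (E(h) = 2 + sqrt(878 - 349) = 2 + sqrt(529) = 2 + 23 = 25)
-5838817/E(D) = -5838817/25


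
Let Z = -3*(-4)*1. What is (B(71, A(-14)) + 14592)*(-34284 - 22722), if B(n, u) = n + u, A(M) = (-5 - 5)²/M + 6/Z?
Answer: -5848502067/7 ≈ -8.3550e+8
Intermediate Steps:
Z = 12 (Z = 12*1 = 12)
A(M) = ½ + 100/M (A(M) = (-5 - 5)²/M + 6/12 = (-10)²/M + 6*(1/12) = 100/M + ½ = ½ + 100/M)
(B(71, A(-14)) + 14592)*(-34284 - 22722) = ((71 + (½)*(200 - 14)/(-14)) + 14592)*(-34284 - 22722) = ((71 + (½)*(-1/14)*186) + 14592)*(-57006) = ((71 - 93/14) + 14592)*(-57006) = (901/14 + 14592)*(-57006) = (205189/14)*(-57006) = -5848502067/7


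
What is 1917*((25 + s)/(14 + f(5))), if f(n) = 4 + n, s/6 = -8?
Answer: -1917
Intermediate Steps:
s = -48 (s = 6*(-8) = -48)
1917*((25 + s)/(14 + f(5))) = 1917*((25 - 48)/(14 + (4 + 5))) = 1917*(-23/(14 + 9)) = 1917*(-23/23) = 1917*(-23*1/23) = 1917*(-1) = -1917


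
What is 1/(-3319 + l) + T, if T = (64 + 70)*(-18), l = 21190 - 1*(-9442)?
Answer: -65878955/27313 ≈ -2412.0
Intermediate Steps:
l = 30632 (l = 21190 + 9442 = 30632)
T = -2412 (T = 134*(-18) = -2412)
1/(-3319 + l) + T = 1/(-3319 + 30632) - 2412 = 1/27313 - 2412 = -65878955/27313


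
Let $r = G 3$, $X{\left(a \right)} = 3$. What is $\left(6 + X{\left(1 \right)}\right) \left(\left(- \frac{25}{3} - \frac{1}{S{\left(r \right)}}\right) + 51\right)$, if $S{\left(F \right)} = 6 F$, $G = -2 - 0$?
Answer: $\frac{1537}{4} \approx 384.25$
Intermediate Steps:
$G = -2$ ($G = -2 + 0 = -2$)
$r = -6$ ($r = \left(-2\right) 3 = -6$)
$\left(6 + X{\left(1 \right)}\right) \left(\left(- \frac{25}{3} - \frac{1}{S{\left(r \right)}}\right) + 51\right) = \left(6 + 3\right) \left(\left(- \frac{25}{3} - \frac{1}{6 \left(-6\right)}\right) + 51\right) = 9 \left(\left(\left(-25\right) \frac{1}{3} - \frac{1}{-36}\right) + 51\right) = 9 \left(\left(- \frac{25}{3} - - \frac{1}{36}\right) + 51\right) = 9 \left(\left(- \frac{25}{3} + \frac{1}{36}\right) + 51\right) = 9 \left(- \frac{299}{36} + 51\right) = 9 \cdot \frac{1537}{36} = \frac{1537}{4}$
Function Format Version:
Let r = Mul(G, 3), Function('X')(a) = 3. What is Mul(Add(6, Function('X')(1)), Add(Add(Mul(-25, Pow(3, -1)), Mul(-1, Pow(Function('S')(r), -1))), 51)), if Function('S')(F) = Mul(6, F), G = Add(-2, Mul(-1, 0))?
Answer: Rational(1537, 4) ≈ 384.25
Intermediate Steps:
G = -2 (G = Add(-2, 0) = -2)
r = -6 (r = Mul(-2, 3) = -6)
Mul(Add(6, Function('X')(1)), Add(Add(Mul(-25, Pow(3, -1)), Mul(-1, Pow(Function('S')(r), -1))), 51)) = Mul(Add(6, 3), Add(Add(Mul(-25, Pow(3, -1)), Mul(-1, Pow(Mul(6, -6), -1))), 51)) = Mul(9, Add(Add(Mul(-25, Rational(1, 3)), Mul(-1, Pow(-36, -1))), 51)) = Mul(9, Add(Add(Rational(-25, 3), Mul(-1, Rational(-1, 36))), 51)) = Mul(9, Add(Add(Rational(-25, 3), Rational(1, 36)), 51)) = Mul(9, Add(Rational(-299, 36), 51)) = Mul(9, Rational(1537, 36)) = Rational(1537, 4)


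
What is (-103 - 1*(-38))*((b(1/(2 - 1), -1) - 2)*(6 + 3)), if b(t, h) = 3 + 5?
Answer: -3510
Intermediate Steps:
b(t, h) = 8
(-103 - 1*(-38))*((b(1/(2 - 1), -1) - 2)*(6 + 3)) = (-103 - 1*(-38))*((8 - 2)*(6 + 3)) = (-103 + 38)*(6*9) = -65*54 = -3510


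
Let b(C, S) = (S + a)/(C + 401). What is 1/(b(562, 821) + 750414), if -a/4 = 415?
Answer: 963/722647843 ≈ 1.3326e-6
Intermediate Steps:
a = -1660 (a = -4*415 = -1660)
b(C, S) = (-1660 + S)/(401 + C) (b(C, S) = (S - 1660)/(C + 401) = (-1660 + S)/(401 + C))
1/(b(562, 821) + 750414) = 1/((-1660 + 821)/(401 + 562) + 750414) = 1/(-839/963 + 750414) = 1/(722647843/963) = 963/722647843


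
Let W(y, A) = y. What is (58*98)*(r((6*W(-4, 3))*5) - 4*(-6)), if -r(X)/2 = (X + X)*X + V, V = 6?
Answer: -327330192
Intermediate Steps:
r(X) = -12 - 4*X² (r(X) = -2*((X + X)*X + 6) = -2*((2*X)*X + 6) = -2*(2*X² + 6) = -2*(6 + 2*X²) = -12 - 4*X²)
(58*98)*(r((6*W(-4, 3))*5) - 4*(-6)) = (58*98)*((-12 - 4*((6*(-4))*5)²) - 4*(-6)) = 5684*((-12 - 4*(-24*5)²) + 24) = 5684*((-12 - 4*(-120)²) + 24) = 5684*((-12 - 4*14400) + 24) = 5684*((-12 - 57600) + 24) = 5684*(-57612 + 24) = 5684*(-57588) = -327330192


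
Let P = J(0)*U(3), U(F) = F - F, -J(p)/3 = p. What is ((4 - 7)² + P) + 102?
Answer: 111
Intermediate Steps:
J(p) = -3*p
U(F) = 0
P = 0 (P = -3*0*0 = 0*0 = 0)
((4 - 7)² + P) + 102 = ((4 - 7)² + 0) + 102 = ((-3)² + 0) + 102 = (9 + 0) + 102 = 9 + 102 = 111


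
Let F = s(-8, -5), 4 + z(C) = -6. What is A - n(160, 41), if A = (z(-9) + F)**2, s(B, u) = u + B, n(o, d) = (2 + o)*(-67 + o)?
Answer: -14537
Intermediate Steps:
z(C) = -10 (z(C) = -4 - 6 = -10)
n(o, d) = (-67 + o)*(2 + o)
s(B, u) = B + u
F = -13 (F = -8 - 5 = -13)
A = 529 (A = (-10 - 13)**2 = (-23)**2 = 529)
A - n(160, 41) = 529 - (-134 + 160**2 - 65*160) = 529 - (-134 + 25600 - 10400) = 529 - 1*15066 = 529 - 15066 = -14537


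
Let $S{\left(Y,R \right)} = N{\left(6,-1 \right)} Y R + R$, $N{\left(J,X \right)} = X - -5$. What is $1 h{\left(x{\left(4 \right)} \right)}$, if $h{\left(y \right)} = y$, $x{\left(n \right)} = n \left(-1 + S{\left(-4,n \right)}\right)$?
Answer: $-244$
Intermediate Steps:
$N{\left(J,X \right)} = 5 + X$ ($N{\left(J,X \right)} = X + 5 = 5 + X$)
$S{\left(Y,R \right)} = R + 4 R Y$ ($S{\left(Y,R \right)} = \left(5 - 1\right) Y R + R = 4 Y R + R = 4 R Y + R = R + 4 R Y$)
$x{\left(n \right)} = n \left(-1 - 15 n\right)$ ($x{\left(n \right)} = n \left(-1 + n \left(1 + 4 \left(-4\right)\right)\right) = n \left(-1 + n \left(1 - 16\right)\right) = n \left(-1 + n \left(-15\right)\right) = n \left(-1 - 15 n\right)$)
$1 h{\left(x{\left(4 \right)} \right)} = 1 \cdot 4 \left(-1 - 60\right) = 1 \cdot 4 \left(-61\right) = 1 \left(-244\right) = -244$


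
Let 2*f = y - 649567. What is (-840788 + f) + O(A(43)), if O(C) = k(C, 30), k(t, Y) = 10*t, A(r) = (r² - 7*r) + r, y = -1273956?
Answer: -3573279/2 ≈ -1.7866e+6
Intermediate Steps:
A(r) = r² - 6*r
O(C) = 10*C
f = -1923523/2 (f = (-1273956 - 649567)/2 = (½)*(-1923523) = -1923523/2 ≈ -9.6176e+5)
(-840788 + f) + O(A(43)) = (-840788 - 1923523/2) + 10*(43*(-6 + 43)) = -3605099/2 + 10*(43*37) = -3605099/2 + 10*1591 = -3605099/2 + 15910 = -3573279/2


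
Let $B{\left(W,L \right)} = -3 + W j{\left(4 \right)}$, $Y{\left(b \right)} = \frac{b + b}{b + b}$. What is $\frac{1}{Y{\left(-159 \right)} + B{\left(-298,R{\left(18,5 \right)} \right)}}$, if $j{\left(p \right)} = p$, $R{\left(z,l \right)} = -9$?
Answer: $- \frac{1}{1194} \approx -0.00083752$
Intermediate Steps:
$Y{\left(b \right)} = 1$ ($Y{\left(b \right)} = \frac{2 b}{2 b} = 2 b \frac{1}{2 b} = 1$)
$B{\left(W,L \right)} = -3 + 4 W$ ($B{\left(W,L \right)} = -3 + W 4 = -3 + 4 W$)
$\frac{1}{Y{\left(-159 \right)} + B{\left(-298,R{\left(18,5 \right)} \right)}} = \frac{1}{1 + \left(-3 + 4 \left(-298\right)\right)} = \frac{1}{1 - 1195} = \frac{1}{-1194} = - \frac{1}{1194}$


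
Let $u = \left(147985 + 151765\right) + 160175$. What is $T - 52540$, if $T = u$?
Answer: $407385$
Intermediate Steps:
$u = 459925$ ($u = 299750 + 160175 = 459925$)
$T = 459925$
$T - 52540 = 459925 - 52540 = 407385$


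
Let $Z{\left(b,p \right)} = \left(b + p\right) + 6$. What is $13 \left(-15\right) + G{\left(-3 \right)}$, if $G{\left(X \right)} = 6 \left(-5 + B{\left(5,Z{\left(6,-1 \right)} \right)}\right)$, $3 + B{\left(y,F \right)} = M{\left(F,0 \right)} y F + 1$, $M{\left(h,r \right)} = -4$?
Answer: $-1557$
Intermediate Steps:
$Z{\left(b,p \right)} = 6 + b + p$
$B{\left(y,F \right)} = -2 - 4 F y$ ($B{\left(y,F \right)} = -3 + \left(- 4 y F + 1\right) = -3 - \left(-1 + 4 F y\right) = -2 - 4 F y$)
$G{\left(X \right)} = -1362$ ($G{\left(X \right)} = 6 \left(-5 - \left(2 + 4 \left(6 + 6 - 1\right) 5\right)\right) = 6 \left(-5 - \left(2 + 44 \cdot 5\right)\right) = 6 \left(-5 - 222\right) = 6 \left(-227\right) = -1362$)
$13 \left(-15\right) + G{\left(-3 \right)} = 13 \left(-15\right) - 1362 = -195 - 1362 = -1557$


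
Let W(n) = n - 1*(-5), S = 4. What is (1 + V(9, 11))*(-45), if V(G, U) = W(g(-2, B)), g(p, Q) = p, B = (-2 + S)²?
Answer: -180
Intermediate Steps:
B = 4 (B = (-2 + 4)² = 2² = 4)
W(n) = 5 + n (W(n) = n + 5 = 5 + n)
V(G, U) = 3 (V(G, U) = 5 - 2 = 3)
(1 + V(9, 11))*(-45) = (1 + 3)*(-45) = 4*(-45) = -180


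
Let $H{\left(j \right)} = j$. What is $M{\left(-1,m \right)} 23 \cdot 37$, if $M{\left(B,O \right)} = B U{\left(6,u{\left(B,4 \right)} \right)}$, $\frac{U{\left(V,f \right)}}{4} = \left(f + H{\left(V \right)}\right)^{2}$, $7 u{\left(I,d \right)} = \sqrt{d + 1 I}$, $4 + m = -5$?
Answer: $- \frac{6014868}{49} - \frac{40848 \sqrt{3}}{7} \approx -1.3286 \cdot 10^{5}$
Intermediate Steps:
$m = -9$ ($m = -4 - 5 = -9$)
$u{\left(I,d \right)} = \frac{\sqrt{I + d}}{7}$ ($u{\left(I,d \right)} = \frac{\sqrt{d + 1 I}}{7} = \frac{\sqrt{d + I}}{7} = \frac{\sqrt{I + d}}{7}$)
$U{\left(V,f \right)} = 4 \left(V + f\right)^{2}$ ($U{\left(V,f \right)} = 4 \left(f + V\right)^{2} = 4 \left(V + f\right)^{2}$)
$M{\left(B,O \right)} = 4 B \left(6 + \frac{\sqrt{4 + B}}{7}\right)^{2}$ ($M{\left(B,O \right)} = B 4 \left(6 + \frac{\sqrt{B + 4}}{7}\right)^{2} = B 4 \left(6 + \frac{\sqrt{4 + B}}{7}\right)^{2} = 4 B \left(6 + \frac{\sqrt{4 + B}}{7}\right)^{2}$)
$M{\left(-1,m \right)} 23 \cdot 37 = \frac{4}{49} \left(-1\right) \left(42 + \sqrt{4 - 1}\right)^{2} \cdot 23 \cdot 37 = \frac{4}{49} \left(-1\right) \left(42 + \sqrt{3}\right)^{2} \cdot 23 \cdot 37 = - \frac{4 \left(42 + \sqrt{3}\right)^{2}}{49} \cdot 23 \cdot 37 = - \frac{92 \left(42 + \sqrt{3}\right)^{2}}{49} \cdot 37 = - \frac{3404 \left(42 + \sqrt{3}\right)^{2}}{49}$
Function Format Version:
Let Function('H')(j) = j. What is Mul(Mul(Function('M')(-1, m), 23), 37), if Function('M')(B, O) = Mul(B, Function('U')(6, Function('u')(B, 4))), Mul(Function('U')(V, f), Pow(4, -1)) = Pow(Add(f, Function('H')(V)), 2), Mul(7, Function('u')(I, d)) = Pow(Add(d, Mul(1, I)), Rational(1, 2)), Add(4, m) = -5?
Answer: Add(Rational(-6014868, 49), Mul(Rational(-40848, 7), Pow(3, Rational(1, 2)))) ≈ -1.3286e+5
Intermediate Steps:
m = -9 (m = Add(-4, -5) = -9)
Function('u')(I, d) = Mul(Rational(1, 7), Pow(Add(I, d), Rational(1, 2))) (Function('u')(I, d) = Mul(Rational(1, 7), Pow(Add(d, Mul(1, I)), Rational(1, 2))) = Mul(Rational(1, 7), Pow(Add(d, I), Rational(1, 2))) = Mul(Rational(1, 7), Pow(Add(I, d), Rational(1, 2))))
Function('U')(V, f) = Mul(4, Pow(Add(V, f), 2)) (Function('U')(V, f) = Mul(4, Pow(Add(f, V), 2)) = Mul(4, Pow(Add(V, f), 2)))
Function('M')(B, O) = Mul(4, B, Pow(Add(6, Mul(Rational(1, 7), Pow(Add(4, B), Rational(1, 2)))), 2)) (Function('M')(B, O) = Mul(B, Mul(4, Pow(Add(6, Mul(Rational(1, 7), Pow(Add(B, 4), Rational(1, 2)))), 2))) = Mul(B, Mul(4, Pow(Add(6, Mul(Rational(1, 7), Pow(Add(4, B), Rational(1, 2)))), 2))) = Mul(4, B, Pow(Add(6, Mul(Rational(1, 7), Pow(Add(4, B), Rational(1, 2)))), 2)))
Mul(Mul(Function('M')(-1, m), 23), 37) = Mul(Mul(Mul(Rational(4, 49), -1, Pow(Add(42, Pow(Add(4, -1), Rational(1, 2))), 2)), 23), 37) = Mul(Mul(Mul(Rational(4, 49), -1, Pow(Add(42, Pow(3, Rational(1, 2))), 2)), 23), 37) = Mul(Mul(Mul(Rational(-4, 49), Pow(Add(42, Pow(3, Rational(1, 2))), 2)), 23), 37) = Mul(Mul(Rational(-92, 49), Pow(Add(42, Pow(3, Rational(1, 2))), 2)), 37) = Mul(Rational(-3404, 49), Pow(Add(42, Pow(3, Rational(1, 2))), 2))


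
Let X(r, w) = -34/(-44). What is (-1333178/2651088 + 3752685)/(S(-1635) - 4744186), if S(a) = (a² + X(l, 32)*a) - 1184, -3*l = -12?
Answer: -4974348419051/2748394076220 ≈ -1.8099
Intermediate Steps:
l = 4 (l = -⅓*(-12) = 4)
X(r, w) = 17/22 (X(r, w) = -34*(-1/44) = 17/22)
S(a) = -1184 + a² + 17*a/22 (S(a) = (a² + 17*a/22) - 1184 = -1184 + a² + 17*a/22)
(-1333178/2651088 + 3752685)/(S(-1635) - 4744186) = (-1333178/2651088 + 3752685)/((-1184 + (-1635)² + (17/22)*(-1635)) - 4744186) = (-1333178*1/2651088 + 3752685)/((-1184 + 2673225 - 27795/22) - 4744186) = (-60599/120504 + 3752685)/(58757107/22 - 4744186) = 452213492641/(120504*(-45614985/22)) = (452213492641/120504)*(-22/45614985) = -4974348419051/2748394076220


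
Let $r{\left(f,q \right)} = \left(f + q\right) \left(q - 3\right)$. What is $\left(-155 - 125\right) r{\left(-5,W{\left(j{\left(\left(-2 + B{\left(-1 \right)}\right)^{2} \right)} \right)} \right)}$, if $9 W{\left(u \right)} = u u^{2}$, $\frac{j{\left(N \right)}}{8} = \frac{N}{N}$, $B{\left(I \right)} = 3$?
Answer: $- \frac{63418600}{81} \approx -7.8295 \cdot 10^{5}$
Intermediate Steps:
$j{\left(N \right)} = 8$ ($j{\left(N \right)} = 8 \frac{N}{N} = 8 \cdot 1 = 8$)
$W{\left(u \right)} = \frac{u^{3}}{9}$ ($W{\left(u \right)} = \frac{u u^{2}}{9} = \frac{u^{3}}{9}$)
$r{\left(f,q \right)} = \left(-3 + q\right) \left(f + q\right)$ ($r{\left(f,q \right)} = \left(f + q\right) \left(-3 + q\right) = \left(-3 + q\right) \left(f + q\right)$)
$\left(-155 - 125\right) r{\left(-5,W{\left(j{\left(\left(-2 + B{\left(-1 \right)}\right)^{2} \right)} \right)} \right)} = \left(-155 - 125\right) \left(\left(\frac{8^{3}}{9}\right)^{2} - -15 - 3 \frac{8^{3}}{9} - 5 \frac{8^{3}}{9}\right) = - 280 \left(\left(\frac{1}{9} \cdot 512\right)^{2} + 15 - 3 \cdot \frac{1}{9} \cdot 512 - 5 \cdot \frac{1}{9} \cdot 512\right) = - 280 \left(\left(\frac{512}{9}\right)^{2} + 15 - \frac{512}{3} - \frac{2560}{9}\right) = - 280 \left(\frac{262144}{81} + 15 - \frac{512}{3} - \frac{2560}{9}\right) = \left(-280\right) \frac{226495}{81} = - \frac{63418600}{81}$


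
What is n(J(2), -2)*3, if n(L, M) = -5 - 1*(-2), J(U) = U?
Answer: -9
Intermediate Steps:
n(L, M) = -3 (n(L, M) = -5 + 2 = -3)
n(J(2), -2)*3 = -3*3 = -9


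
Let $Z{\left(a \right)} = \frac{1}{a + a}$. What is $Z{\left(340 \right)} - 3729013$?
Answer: $- \frac{2535728839}{680} \approx -3.729 \cdot 10^{6}$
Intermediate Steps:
$Z{\left(a \right)} = \frac{1}{2 a}$
$Z{\left(340 \right)} - 3729013 = \frac{1}{2 \cdot 340} - 3729013 = \frac{1}{2} \cdot \frac{1}{340} - 3729013 = \frac{1}{680} - 3729013 = - \frac{2535728839}{680}$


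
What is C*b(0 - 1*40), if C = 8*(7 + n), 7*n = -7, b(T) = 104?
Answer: 4992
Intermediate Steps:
n = -1 (n = (⅐)*(-7) = -1)
C = 48 (C = 8*(7 - 1) = 8*6 = 48)
C*b(0 - 1*40) = 48*104 = 4992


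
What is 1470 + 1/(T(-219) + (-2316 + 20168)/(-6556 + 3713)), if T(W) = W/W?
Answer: 22060387/15009 ≈ 1469.8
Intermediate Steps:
T(W) = 1
1470 + 1/(T(-219) + (-2316 + 20168)/(-6556 + 3713)) = 1470 + 1/(1 + (-2316 + 20168)/(-6556 + 3713)) = 1470 + 1/(1 + 17852/(-2843)) = 1470 + 1/(1 + 17852*(-1/2843)) = 1470 + 1/(1 - 17852/2843) = 1470 + 1/(-15009/2843) = 1470 - 2843/15009 = 22060387/15009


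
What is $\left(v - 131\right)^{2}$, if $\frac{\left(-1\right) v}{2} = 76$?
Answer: $80089$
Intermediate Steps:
$v = -152$ ($v = \left(-2\right) 76 = -152$)
$\left(v - 131\right)^{2} = \left(-152 - 131\right)^{2} = \left(-283\right)^{2} = 80089$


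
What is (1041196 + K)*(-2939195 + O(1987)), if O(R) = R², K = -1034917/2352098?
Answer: 1235485633197883717/1176049 ≈ 1.0505e+12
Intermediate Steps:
K = -1034917/2352098 (K = -1034917*1/2352098 = -1034917/2352098 ≈ -0.44000)
(1041196 + K)*(-2939195 + O(1987)) = (1041196 - 1034917/2352098)*(-2939195 + 1987²) = 2448993994291*(-2939195 + 3948169)/2352098 = (2448993994291/2352098)*1008974 = 1235485633197883717/1176049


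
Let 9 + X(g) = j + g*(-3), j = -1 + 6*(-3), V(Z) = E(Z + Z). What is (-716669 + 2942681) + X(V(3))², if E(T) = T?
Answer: 2228128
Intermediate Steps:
V(Z) = 2*Z (V(Z) = Z + Z = 2*Z)
j = -19 (j = -1 - 18 = -19)
X(g) = -28 - 3*g (X(g) = -9 + (-19 + g*(-3)) = -9 + (-19 - 3*g) = -28 - 3*g)
(-716669 + 2942681) + X(V(3))² = (-716669 + 2942681) + (-28 - 6*3)² = 2226012 + (-28 - 3*6)² = 2226012 + (-28 - 18)² = 2226012 + (-46)² = 2226012 + 2116 = 2228128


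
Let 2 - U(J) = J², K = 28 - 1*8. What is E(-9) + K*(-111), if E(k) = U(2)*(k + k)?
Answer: -2184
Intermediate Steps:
K = 20 (K = 28 - 8 = 20)
U(J) = 2 - J²
E(k) = -4*k (E(k) = (2 - 1*2²)*(k + k) = (2 - 1*4)*(2*k) = (2 - 4)*(2*k) = -4*k)
E(-9) + K*(-111) = -4*(-9) + 20*(-111) = 36 - 2220 = -2184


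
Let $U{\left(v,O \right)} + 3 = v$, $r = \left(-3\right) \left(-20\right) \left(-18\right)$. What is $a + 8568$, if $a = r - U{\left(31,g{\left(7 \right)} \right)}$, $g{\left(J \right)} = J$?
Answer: $7460$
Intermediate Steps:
$r = -1080$ ($r = 60 \left(-18\right) = -1080$)
$U{\left(v,O \right)} = -3 + v$
$a = -1108$ ($a = -1080 - \left(-3 + 31\right) = -1080 - 28 = -1108$)
$a + 8568 = -1108 + 8568 = 7460$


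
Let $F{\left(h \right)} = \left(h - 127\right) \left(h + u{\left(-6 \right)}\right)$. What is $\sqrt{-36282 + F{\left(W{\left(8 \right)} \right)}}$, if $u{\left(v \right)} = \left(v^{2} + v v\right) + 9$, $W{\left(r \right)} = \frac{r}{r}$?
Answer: $i \sqrt{46614} \approx 215.9 i$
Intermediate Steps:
$W{\left(r \right)} = 1$
$u{\left(v \right)} = 9 + 2 v^{2}$ ($u{\left(v \right)} = \left(v^{2} + v^{2}\right) + 9 = 2 v^{2} + 9 = 9 + 2 v^{2}$)
$F{\left(h \right)} = \left(-127 + h\right) \left(81 + h\right)$ ($F{\left(h \right)} = \left(h - 127\right) \left(h + \left(9 + 2 \left(-6\right)^{2}\right)\right) = \left(-127 + h\right) \left(h + \left(9 + 2 \cdot 36\right)\right) = \left(-127 + h\right) \left(h + \left(9 + 72\right)\right) = \left(-127 + h\right) \left(h + 81\right) = \left(-127 + h\right) \left(81 + h\right)$)
$\sqrt{-36282 + F{\left(W{\left(8 \right)} \right)}} = \sqrt{-36282 - \left(10333 - 1\right)} = \sqrt{-36282 - 10332} = \sqrt{-46614} = i \sqrt{46614}$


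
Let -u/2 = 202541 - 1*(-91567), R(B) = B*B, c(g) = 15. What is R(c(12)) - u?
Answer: 588441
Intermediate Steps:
R(B) = B²
u = -588216 (u = -2*(202541 - 1*(-91567)) = -2*(202541 + 91567) = -2*294108 = -588216)
R(c(12)) - u = 15² - 1*(-588216) = 225 + 588216 = 588441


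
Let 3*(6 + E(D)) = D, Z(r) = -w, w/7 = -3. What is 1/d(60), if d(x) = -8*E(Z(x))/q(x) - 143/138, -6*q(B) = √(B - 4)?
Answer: 138138/5341529 + 228528*√14/5341529 ≈ 0.18594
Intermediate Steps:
w = -21 (w = 7*(-3) = -21)
Z(r) = 21 (Z(r) = -1*(-21) = 21)
E(D) = -6 + D/3
q(B) = -√(-4 + B)/6 (q(B) = -√(B - 4)/6 = -√(-4 + B)/6)
d(x) = -143/138 + 48/√(-4 + x) (d(x) = -8*(-6*(-6 + (⅓)*21)/√(-4 + x)) - 143/138 = -8*(-6*(-6 + 7)/√(-4 + x)) - 143*1/138 = -8*(-6/√(-4 + x)) - 143/138 = -(-48)/√(-4 + x) - 143/138 = 48/√(-4 + x) - 143/138 = -143/138 + 48/√(-4 + x))
1/d(60) = 1/(-143/138 + 48/√(-4 + 60)) = 1/(-143/138 + 48/√56) = 1/(-143/138 + 48*(√14/28)) = 1/(-143/138 + 12*√14/7)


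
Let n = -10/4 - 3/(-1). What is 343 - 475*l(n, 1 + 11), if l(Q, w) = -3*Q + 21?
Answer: -17839/2 ≈ -8919.5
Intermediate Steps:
n = 1/2 (n = -10*1/4 - 3*(-1) = -5/2 + 3 = 1/2 ≈ 0.50000)
l(Q, w) = 21 - 3*Q
343 - 475*l(n, 1 + 11) = 343 - 475*(21 - 3*1/2) = 343 - 475*(21 - 3/2) = 343 - 475*39/2 = 343 - 18525/2 = -17839/2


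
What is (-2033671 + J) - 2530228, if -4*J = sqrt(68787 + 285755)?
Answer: -4563899 - sqrt(354542)/4 ≈ -4.5640e+6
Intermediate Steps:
J = -sqrt(354542)/4 (J = -sqrt(68787 + 285755)/4 = -sqrt(354542)/4 ≈ -148.86)
(-2033671 + J) - 2530228 = (-2033671 - sqrt(354542)/4) - 2530228 = -4563899 - sqrt(354542)/4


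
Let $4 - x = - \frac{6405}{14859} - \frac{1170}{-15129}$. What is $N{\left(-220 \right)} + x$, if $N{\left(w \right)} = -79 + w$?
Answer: $- \frac{2453222890}{8325993} \approx -294.65$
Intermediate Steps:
$x = \frac{36249017}{8325993}$ ($x = 4 - \left(- \frac{6405}{14859} - \frac{1170}{-15129}\right) = 4 - \left(\left(-6405\right) \frac{1}{14859} - - \frac{130}{1681}\right) = 4 - \left(- \frac{2135}{4953} + \frac{130}{1681}\right) = 4 - - \frac{2945045}{8325993} = 4 + \frac{2945045}{8325993} = \frac{36249017}{8325993} \approx 4.3537$)
$N{\left(-220 \right)} + x = \left(-79 - 220\right) + \frac{36249017}{8325993} = -299 + \frac{36249017}{8325993} = - \frac{2453222890}{8325993}$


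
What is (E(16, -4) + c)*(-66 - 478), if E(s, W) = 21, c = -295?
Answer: 149056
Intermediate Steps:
(E(16, -4) + c)*(-66 - 478) = (21 - 295)*(-66 - 478) = -274*(-544) = 149056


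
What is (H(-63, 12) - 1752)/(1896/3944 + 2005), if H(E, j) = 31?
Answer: -848453/988702 ≈ -0.85815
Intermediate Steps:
(H(-63, 12) - 1752)/(1896/3944 + 2005) = (31 - 1752)/(1896/3944 + 2005) = -1721/(1896*(1/3944) + 2005) = -1721/(237/493 + 2005) = -1721/988702/493 = -1721*493/988702 = -848453/988702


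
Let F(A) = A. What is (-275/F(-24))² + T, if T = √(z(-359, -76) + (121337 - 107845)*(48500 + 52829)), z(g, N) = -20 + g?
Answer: 75625/576 + √1367130489 ≈ 37106.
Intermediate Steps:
T = √1367130489 (T = √((-20 - 359) + (121337 - 107845)*(48500 + 52829)) = √(-379 + 13492*101329) = √(-379 + 1367130868) = √1367130489 ≈ 36975.)
(-275/F(-24))² + T = (-275/(-24))² + √1367130489 = (-275*(-1/24))² + √1367130489 = (275/24)² + √1367130489 = 75625/576 + √1367130489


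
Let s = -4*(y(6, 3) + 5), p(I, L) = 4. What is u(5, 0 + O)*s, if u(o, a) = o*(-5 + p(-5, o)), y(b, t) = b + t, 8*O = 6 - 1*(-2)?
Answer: 280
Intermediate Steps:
O = 1 (O = (6 - 1*(-2))/8 = (6 + 2)/8 = (⅛)*8 = 1)
u(o, a) = -o (u(o, a) = o*(-5 + 4) = o*(-1) = -o)
s = -56 (s = -4*((6 + 3) + 5) = -4*(9 + 5) = -4*14 = -56)
u(5, 0 + O)*s = -1*5*(-56) = -5*(-56) = 280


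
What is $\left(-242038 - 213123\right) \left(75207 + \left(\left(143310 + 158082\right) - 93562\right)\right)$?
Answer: $-128827403957$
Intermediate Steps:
$\left(-242038 - 213123\right) \left(75207 + \left(\left(143310 + 158082\right) - 93562\right)\right) = - 455161 \left(75207 + \left(301392 - 93562\right)\right) = - 455161 \left(75207 + 207830\right) = \left(-455161\right) 283037 = -128827403957$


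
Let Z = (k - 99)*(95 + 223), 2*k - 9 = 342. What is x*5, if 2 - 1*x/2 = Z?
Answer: -243250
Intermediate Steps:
k = 351/2 (k = 9/2 + (1/2)*342 = 9/2 + 171 = 351/2 ≈ 175.50)
Z = 24327 (Z = (351/2 - 99)*(95 + 223) = (153/2)*318 = 24327)
x = -48650 (x = 4 - 2*24327 = 4 - 48654 = -48650)
x*5 = -48650*5 = -243250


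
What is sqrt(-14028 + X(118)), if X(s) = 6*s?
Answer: 6*I*sqrt(370) ≈ 115.41*I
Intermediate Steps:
sqrt(-14028 + X(118)) = sqrt(-14028 + 6*118) = sqrt(-14028 + 708) = sqrt(-13320) = 6*I*sqrt(370)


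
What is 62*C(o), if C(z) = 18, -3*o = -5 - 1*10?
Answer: 1116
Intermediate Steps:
o = 5 (o = -(-5 - 1*10)/3 = -(-5 - 10)/3 = -⅓*(-15) = 5)
62*C(o) = 62*18 = 1116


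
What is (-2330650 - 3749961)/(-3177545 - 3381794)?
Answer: 6080611/6559339 ≈ 0.92702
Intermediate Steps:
(-2330650 - 3749961)/(-3177545 - 3381794) = -6080611/(-6559339) = -6080611*(-1/6559339) = 6080611/6559339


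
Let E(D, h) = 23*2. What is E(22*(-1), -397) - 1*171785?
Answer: -171739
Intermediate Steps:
E(D, h) = 46
E(22*(-1), -397) - 1*171785 = 46 - 1*171785 = 46 - 171785 = -171739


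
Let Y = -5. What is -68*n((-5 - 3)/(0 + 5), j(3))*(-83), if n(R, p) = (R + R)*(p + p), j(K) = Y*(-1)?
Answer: -180608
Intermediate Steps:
j(K) = 5 (j(K) = -5*(-1) = 5)
n(R, p) = 4*R*p (n(R, p) = (2*R)*(2*p) = 4*R*p)
-68*n((-5 - 3)/(0 + 5), j(3))*(-83) = -272*(-5 - 3)/(0 + 5)*5*(-83) = -272*(-8/5)*5*(-83) = -272*(-8*⅕)*5*(-83) = -272*(-8)*5/5*(-83) = -68*(-32)*(-83) = 2176*(-83) = -180608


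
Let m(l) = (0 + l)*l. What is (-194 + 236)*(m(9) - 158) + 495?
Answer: -2739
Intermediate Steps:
m(l) = l**2 (m(l) = l*l = l**2)
(-194 + 236)*(m(9) - 158) + 495 = (-194 + 236)*(9**2 - 158) + 495 = 42*(81 - 158) + 495 = 42*(-77) + 495 = -3234 + 495 = -2739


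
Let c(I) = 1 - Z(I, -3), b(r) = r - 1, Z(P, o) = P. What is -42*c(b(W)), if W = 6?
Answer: 168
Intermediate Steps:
b(r) = -1 + r
c(I) = 1 - I
-42*c(b(W)) = -42*(1 - (-1 + 6)) = -42*(1 - 1*5) = -42*(1 - 5) = -42*(-4) = 168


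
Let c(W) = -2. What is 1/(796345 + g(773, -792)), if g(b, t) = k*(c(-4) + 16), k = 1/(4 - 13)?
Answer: 9/7167091 ≈ 1.2557e-6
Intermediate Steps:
k = -⅑ (k = 1/(-9) = -⅑ ≈ -0.11111)
g(b, t) = -14/9 (g(b, t) = -(-2 + 16)/9 = -⅑*14 = -14/9)
1/(796345 + g(773, -792)) = 1/(796345 - 14/9) = 1/(7167091/9) = 9/7167091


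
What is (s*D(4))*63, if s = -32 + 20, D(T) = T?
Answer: -3024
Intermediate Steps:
s = -12
(s*D(4))*63 = -12*4*63 = -48*63 = -3024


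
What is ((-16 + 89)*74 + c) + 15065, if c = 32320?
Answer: 52787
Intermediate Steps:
((-16 + 89)*74 + c) + 15065 = ((-16 + 89)*74 + 32320) + 15065 = (73*74 + 32320) + 15065 = (5402 + 32320) + 15065 = 37722 + 15065 = 52787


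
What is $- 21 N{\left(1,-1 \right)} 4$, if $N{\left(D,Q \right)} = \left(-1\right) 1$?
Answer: $84$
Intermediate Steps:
$N{\left(D,Q \right)} = -1$
$- 21 N{\left(1,-1 \right)} 4 = \left(-21\right) \left(-1\right) 4 = 21 \cdot 4 = 84$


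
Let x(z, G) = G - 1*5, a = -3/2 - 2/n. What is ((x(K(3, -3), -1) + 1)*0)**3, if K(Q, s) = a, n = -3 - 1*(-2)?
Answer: 0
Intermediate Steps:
n = -1 (n = -3 + 2 = -1)
a = 1/2 (a = -3/2 - 2/(-1) = -3*1/2 - 2*(-1) = -3/2 + 2 = 1/2 ≈ 0.50000)
K(Q, s) = 1/2
x(z, G) = -5 + G (x(z, G) = G - 5 = -5 + G)
((x(K(3, -3), -1) + 1)*0)**3 = (((-5 - 1) + 1)*0)**3 = ((-6 + 1)*0)**3 = (-5*0)**3 = 0**3 = 0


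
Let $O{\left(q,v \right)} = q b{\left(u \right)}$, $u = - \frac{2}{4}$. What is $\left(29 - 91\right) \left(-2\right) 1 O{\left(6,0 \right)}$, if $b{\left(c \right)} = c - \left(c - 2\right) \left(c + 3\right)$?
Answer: $4278$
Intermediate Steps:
$u = - \frac{1}{2}$ ($u = \left(-2\right) \frac{1}{4} = - \frac{1}{2} \approx -0.5$)
$b{\left(c \right)} = c - \left(-2 + c\right) \left(3 + c\right)$
$O{\left(q,v \right)} = \frac{23 q}{4}$ ($O{\left(q,v \right)} = q \left(6 - \left(- \frac{1}{2}\right)^{2}\right) = q \left(6 - \frac{1}{4}\right) = q \frac{23}{4} = \frac{23 q}{4}$)
$\left(29 - 91\right) \left(-2\right) 1 O{\left(6,0 \right)} = \left(29 - 91\right) \left(-2\right) 1 \cdot \frac{23}{4} \cdot 6 = - 62 \left(\left(-2\right) \frac{69}{2}\right) = \left(-62\right) \left(-69\right) = 4278$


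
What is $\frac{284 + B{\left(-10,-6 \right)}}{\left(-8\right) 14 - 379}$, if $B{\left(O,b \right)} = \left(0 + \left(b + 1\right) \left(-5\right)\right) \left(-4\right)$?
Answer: $- \frac{184}{491} \approx -0.37475$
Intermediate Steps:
$B{\left(O,b \right)} = 20 + 20 b$ ($B{\left(O,b \right)} = \left(0 + \left(1 + b\right) \left(-5\right)\right) \left(-4\right) = \left(0 - \left(5 + 5 b\right)\right) \left(-4\right) = \left(-5 - 5 b\right) \left(-4\right) = 20 + 20 b$)
$\frac{284 + B{\left(-10,-6 \right)}}{\left(-8\right) 14 - 379} = \frac{284 + \left(20 + 20 \left(-6\right)\right)}{\left(-8\right) 14 - 379} = \frac{284 + \left(20 - 120\right)}{-112 - 379} = \frac{284 - 100}{-491} = 184 \left(- \frac{1}{491}\right) = - \frac{184}{491}$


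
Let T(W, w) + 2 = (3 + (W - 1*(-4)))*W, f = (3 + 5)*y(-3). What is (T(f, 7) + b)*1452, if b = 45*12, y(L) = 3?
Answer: 1861464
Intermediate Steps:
b = 540
f = 24 (f = (3 + 5)*3 = 8*3 = 24)
T(W, w) = -2 + W*(7 + W) (T(W, w) = -2 + (3 + (W - 1*(-4)))*W = -2 + (3 + (W + 4))*W = -2 + (3 + (4 + W))*W = -2 + (7 + W)*W = -2 + W*(7 + W))
(T(f, 7) + b)*1452 = ((-2 + 24**2 + 7*24) + 540)*1452 = ((-2 + 576 + 168) + 540)*1452 = (742 + 540)*1452 = 1282*1452 = 1861464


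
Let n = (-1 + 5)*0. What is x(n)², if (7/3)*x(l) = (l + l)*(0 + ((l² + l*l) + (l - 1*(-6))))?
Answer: 0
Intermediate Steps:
n = 0 (n = 4*0 = 0)
x(l) = 6*l*(6 + l + 2*l²)/7 (x(l) = 3*((l + l)*(0 + ((l² + l*l) + (l - 1*(-6)))))/7 = 3*((2*l)*(0 + ((l² + l²) + (l + 6))))/7 = 3*((2*l)*(0 + (2*l² + (6 + l))))/7 = 3*((2*l)*(0 + (6 + l + 2*l²)))/7 = 3*((2*l)*(6 + l + 2*l²))/7 = 3*(2*l*(6 + l + 2*l²))/7 = 6*l*(6 + l + 2*l²)/7)
x(n)² = ((6/7)*0*(6 + 0 + 2*0²))² = ((6/7)*0*(6 + 0 + 2*0))² = ((6/7)*0*(6 + 0 + 0))² = ((6/7)*0*6)² = 0² = 0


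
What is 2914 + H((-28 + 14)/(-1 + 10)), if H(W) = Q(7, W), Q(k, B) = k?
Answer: 2921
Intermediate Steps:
H(W) = 7
2914 + H((-28 + 14)/(-1 + 10)) = 2914 + 7 = 2921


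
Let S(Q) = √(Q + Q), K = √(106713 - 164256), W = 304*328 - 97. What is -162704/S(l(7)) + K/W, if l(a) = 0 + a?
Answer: -81352*√14/7 + I*√57543/99615 ≈ -43485.0 + 0.0024081*I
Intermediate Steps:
W = 99615 (W = 99712 - 97 = 99615)
l(a) = a
K = I*√57543 (K = √(-57543) = I*√57543 ≈ 239.88*I)
S(Q) = √2*√Q (S(Q) = √(2*Q) = √2*√Q)
-162704/S(l(7)) + K/W = -162704*√14/14 + (I*√57543)/99615 = -162704*√14/14 + (I*√57543)*(1/99615) = -81352*√14/7 + I*√57543/99615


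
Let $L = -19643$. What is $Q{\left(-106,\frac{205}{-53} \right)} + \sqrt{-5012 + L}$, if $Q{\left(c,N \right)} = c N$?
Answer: $410 + i \sqrt{24655} \approx 410.0 + 157.02 i$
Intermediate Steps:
$Q{\left(c,N \right)} = N c$
$Q{\left(-106,\frac{205}{-53} \right)} + \sqrt{-5012 + L} = \frac{205}{-53} \left(-106\right) + \sqrt{-5012 - 19643} = 205 \left(- \frac{1}{53}\right) \left(-106\right) + \sqrt{-24655} = \left(- \frac{205}{53}\right) \left(-106\right) + i \sqrt{24655} = 410 + i \sqrt{24655}$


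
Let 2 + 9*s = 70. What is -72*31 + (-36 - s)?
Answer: -20480/9 ≈ -2275.6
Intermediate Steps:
s = 68/9 (s = -2/9 + (⅑)*70 = -2/9 + 70/9 = 68/9 ≈ 7.5556)
-72*31 + (-36 - s) = -72*31 + (-36 - 1*68/9) = -2232 + (-36 - 68/9) = -2232 - 392/9 = -20480/9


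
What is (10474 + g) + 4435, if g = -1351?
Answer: 13558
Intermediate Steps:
(10474 + g) + 4435 = (10474 - 1351) + 4435 = 9123 + 4435 = 13558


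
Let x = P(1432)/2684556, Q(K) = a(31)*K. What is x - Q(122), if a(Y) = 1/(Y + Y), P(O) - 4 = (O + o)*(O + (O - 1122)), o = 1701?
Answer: 43099/660486 ≈ 0.065253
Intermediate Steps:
P(O) = 4 + (-1122 + 2*O)*(1701 + O) (P(O) = 4 + (O + 1701)*(O + (O - 1122)) = 4 + (1701 + O)*(O + (-1122 + O)) = 4 + (1701 + O)*(-1122 + 2*O) = 4 + (-1122 + 2*O)*(1701 + O))
a(Y) = 1/(2*Y)
Q(K) = K/62 (Q(K) = ((½)/31)*K = ((½)*(1/31))*K = K/62)
x = 43315/21306 (x = (-1908518 + 2*1432² + 2280*1432)/2684556 = (-1908518 + 2*2050624 + 3264960)*(1/2684556) = (-1908518 + 4101248 + 3264960)*(1/2684556) = 5457690*(1/2684556) = 43315/21306 ≈ 2.0330)
x - Q(122) = 43315/21306 - 122/62 = 43315/21306 - 1*61/31 = 43315/21306 - 61/31 = 43099/660486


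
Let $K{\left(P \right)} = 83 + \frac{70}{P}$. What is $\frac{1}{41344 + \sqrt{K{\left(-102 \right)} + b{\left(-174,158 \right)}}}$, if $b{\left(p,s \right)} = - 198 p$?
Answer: $\frac{1054272}{43586940943} - \frac{25 \sqrt{143718}}{87173881886} \approx 2.4079 \cdot 10^{-5}$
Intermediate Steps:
$\frac{1}{41344 + \sqrt{K{\left(-102 \right)} + b{\left(-174,158 \right)}}} = \frac{1}{41344 + \sqrt{\left(83 + \frac{70}{-102}\right) - -34452}} = \frac{1}{41344 + \sqrt{\left(83 + 70 \left(- \frac{1}{102}\right)\right) + 34452}} = \frac{1}{41344 + \sqrt{\left(83 - \frac{35}{51}\right) + 34452}} = \frac{1}{41344 + \sqrt{\frac{4198}{51} + 34452}} = \frac{1}{41344 + \sqrt{\frac{1761250}{51}}} = \frac{1}{41344 + \frac{25 \sqrt{143718}}{51}}$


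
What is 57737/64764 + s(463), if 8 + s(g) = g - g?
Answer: -460375/64764 ≈ -7.1085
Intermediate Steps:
s(g) = -8 (s(g) = -8 + (g - g) = -8 + 0 = -8)
57737/64764 + s(463) = 57737/64764 - 8 = -460375/64764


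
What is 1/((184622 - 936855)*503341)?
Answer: -1/378629710453 ≈ -2.6411e-12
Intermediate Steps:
1/((184622 - 936855)*503341) = (1/503341)/(-752233) = -1/752233*1/503341 = -1/378629710453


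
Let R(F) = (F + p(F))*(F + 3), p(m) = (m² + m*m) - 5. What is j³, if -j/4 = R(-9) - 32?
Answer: 49836032000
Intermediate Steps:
p(m) = -5 + 2*m² (p(m) = (m² + m²) - 5 = 2*m² - 5 = -5 + 2*m²)
R(F) = (3 + F)*(-5 + F + 2*F²) (R(F) = (F + (-5 + 2*F²))*(F + 3) = (-5 + F + 2*F²)*(3 + F) = (3 + F)*(-5 + F + 2*F²))
j = 3680 (j = -4*((-15 - 2*(-9) + 2*(-9)³ + 7*(-9)²) - 32) = -4*((-15 + 18 + 2*(-729) + 7*81) - 32) = -4*((-15 + 18 - 1458 + 567) - 32) = -4*(-888 - 32) = -4*(-920) = 3680)
j³ = 3680³ = 49836032000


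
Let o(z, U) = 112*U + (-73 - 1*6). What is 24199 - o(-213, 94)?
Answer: 13750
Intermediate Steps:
o(z, U) = -79 + 112*U (o(z, U) = 112*U + (-73 - 6) = 112*U - 79 = -79 + 112*U)
24199 - o(-213, 94) = 24199 - (-79 + 112*94) = 24199 - (-79 + 10528) = 24199 - 1*10449 = 24199 - 10449 = 13750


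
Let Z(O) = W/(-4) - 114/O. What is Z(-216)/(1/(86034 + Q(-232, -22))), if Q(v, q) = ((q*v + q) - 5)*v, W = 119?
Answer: 287151290/9 ≈ 3.1906e+7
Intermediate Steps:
Z(O) = -119/4 - 114/O (Z(O) = 119/(-4) - 114/O = 119*(-¼) - 114/O = -119/4 - 114/O)
Q(v, q) = v*(-5 + q + q*v) (Q(v, q) = ((q + q*v) - 5)*v = (-5 + q + q*v)*v = v*(-5 + q + q*v))
Z(-216)/(1/(86034 + Q(-232, -22))) = (-119/4 - 114/(-216))/(1/(86034 - 232*(-5 - 22 - 22*(-232)))) = (-119/4 - 114*(-1/216))/(1/(86034 - 232*(-5 - 22 + 5104))) = (-119/4 + 19/36)/(1/(86034 - 232*5077)) = -263/(9*(1/(86034 - 1177864))) = -263/(9*(1/(-1091830))) = -263/(9*(-1/1091830)) = -263/9*(-1091830) = 287151290/9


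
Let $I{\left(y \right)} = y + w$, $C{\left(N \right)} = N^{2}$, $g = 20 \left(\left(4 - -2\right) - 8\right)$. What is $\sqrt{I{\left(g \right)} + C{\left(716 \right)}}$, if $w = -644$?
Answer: $2 \sqrt{127993} \approx 715.52$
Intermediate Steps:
$g = -40$ ($g = 20 \left(\left(4 + 2\right) - 8\right) = 20 \left(6 - 8\right) = 20 \left(-2\right) = -40$)
$I{\left(y \right)} = -644 + y$ ($I{\left(y \right)} = y - 644 = -644 + y$)
$\sqrt{I{\left(g \right)} + C{\left(716 \right)}} = \sqrt{\left(-644 - 40\right) + 716^{2}} = \sqrt{-684 + 512656} = \sqrt{511972} = 2 \sqrt{127993}$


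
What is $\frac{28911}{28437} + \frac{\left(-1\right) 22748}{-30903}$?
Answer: $\frac{513440503}{292929537} \approx 1.7528$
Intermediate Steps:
$\frac{28911}{28437} + \frac{\left(-1\right) 22748}{-30903} = 28911 \cdot \frac{1}{28437} - - \frac{22748}{30903} = \frac{9637}{9479} + \frac{22748}{30903} = \frac{513440503}{292929537}$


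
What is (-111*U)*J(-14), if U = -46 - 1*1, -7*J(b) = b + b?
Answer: 20868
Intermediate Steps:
J(b) = -2*b/7 (J(b) = -(b + b)/7 = -2*b/7)
U = -47 (U = -46 - 1 = -47)
(-111*U)*J(-14) = (-111*(-47))*(-2/7*(-14)) = 5217*4 = 20868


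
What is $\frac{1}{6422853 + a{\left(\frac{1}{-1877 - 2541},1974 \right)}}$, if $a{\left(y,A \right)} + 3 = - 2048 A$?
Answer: $\frac{1}{2380098} \approx 4.2015 \cdot 10^{-7}$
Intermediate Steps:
$a{\left(y,A \right)} = -3 - 2048 A$
$\frac{1}{6422853 + a{\left(\frac{1}{-1877 - 2541},1974 \right)}} = \frac{1}{6422853 - 4042755} = \frac{1}{2380098}$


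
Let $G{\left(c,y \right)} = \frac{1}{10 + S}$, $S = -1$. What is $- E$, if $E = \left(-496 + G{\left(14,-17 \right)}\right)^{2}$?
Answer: $- \frac{19918369}{81} \approx -2.4591 \cdot 10^{5}$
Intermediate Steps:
$G{\left(c,y \right)} = \frac{1}{9}$ ($G{\left(c,y \right)} = \frac{1}{10 - 1} = \frac{1}{9}$)
$E = \frac{19918369}{81}$ ($E = \left(-496 + \frac{1}{9}\right)^{2} = \left(- \frac{4463}{9}\right)^{2} = \frac{19918369}{81} \approx 2.4591 \cdot 10^{5}$)
$- E = \left(-1\right) \frac{19918369}{81} = - \frac{19918369}{81}$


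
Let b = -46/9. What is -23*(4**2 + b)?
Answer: -2254/9 ≈ -250.44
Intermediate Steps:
b = -46/9 (b = -46*1/9 = -46/9 ≈ -5.1111)
-23*(4**2 + b) = -23*(4**2 - 46/9) = -23*(16 - 46/9) = -23*98/9 = -2254/9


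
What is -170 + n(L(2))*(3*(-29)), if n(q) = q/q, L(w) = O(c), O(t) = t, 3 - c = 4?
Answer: -257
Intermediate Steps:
c = -1 (c = 3 - 1*4 = 3 - 4 = -1)
L(w) = -1
n(q) = 1
-170 + n(L(2))*(3*(-29)) = -170 + 1*(3*(-29)) = -170 + 1*(-87) = -170 - 87 = -257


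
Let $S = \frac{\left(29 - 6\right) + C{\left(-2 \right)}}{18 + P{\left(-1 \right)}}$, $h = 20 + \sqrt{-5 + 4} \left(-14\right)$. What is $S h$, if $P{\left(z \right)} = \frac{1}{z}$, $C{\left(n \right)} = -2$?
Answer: $\frac{420}{17} - \frac{294 i}{17} \approx 24.706 - 17.294 i$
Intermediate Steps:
$h = 20 - 14 i$ ($h = 20 + \sqrt{-1} \left(-14\right) = 20 + i \left(-14\right) = 20 - 14 i \approx 20.0 - 14.0 i$)
$S = \frac{21}{17}$ ($S = \frac{\left(29 - 6\right) - 2}{18 + \frac{1}{-1}} = \frac{\left(29 - 6\right) - 2}{18 - 1} = \frac{23 - 2}{17} = 21 \cdot \frac{1}{17} = \frac{21}{17} \approx 1.2353$)
$S h = \frac{21 \left(20 - 14 i\right)}{17} = \frac{420}{17} - \frac{294 i}{17}$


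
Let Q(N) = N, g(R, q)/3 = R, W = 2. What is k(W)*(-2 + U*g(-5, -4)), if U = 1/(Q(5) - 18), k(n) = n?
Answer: -22/13 ≈ -1.6923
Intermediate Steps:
g(R, q) = 3*R
U = -1/13 (U = 1/(5 - 18) = 1/(-13) = -1/13 ≈ -0.076923)
k(W)*(-2 + U*g(-5, -4)) = 2*(-2 - 3*(-5)/13) = 2*(-2 - 1/13*(-15)) = 2*(-2 + 15/13) = 2*(-11/13) = -22/13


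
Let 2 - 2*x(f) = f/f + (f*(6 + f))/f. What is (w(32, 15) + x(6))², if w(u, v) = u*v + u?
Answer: 1026169/4 ≈ 2.5654e+5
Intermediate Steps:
w(u, v) = u + u*v
x(f) = -5/2 - f/2 (x(f) = 1 - (f/f + (f*(6 + f))/f)/2 = 1 - (1 + (6 + f))/2 = 1 - (7 + f)/2 = 1 + (-7/2 - f/2) = -5/2 - f/2)
(w(32, 15) + x(6))² = (32*(1 + 15) + (-5/2 - ½*6))² = (32*16 + (-5/2 - 3))² = (512 - 11/2)² = (1013/2)² = 1026169/4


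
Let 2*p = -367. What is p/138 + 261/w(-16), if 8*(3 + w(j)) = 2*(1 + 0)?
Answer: -292181/3036 ≈ -96.239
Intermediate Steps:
p = -367/2 (p = (½)*(-367) = -367/2 ≈ -183.50)
w(j) = -11/4 (w(j) = -3 + (2*(1 + 0))/8 = -3 + (2*1)/8 = -3 + (⅛)*2 = -3 + ¼ = -11/4)
p/138 + 261/w(-16) = -367/2/138 + 261/(-11/4) = -367/2*1/138 + 261*(-4/11) = -367/276 - 1044/11 = -292181/3036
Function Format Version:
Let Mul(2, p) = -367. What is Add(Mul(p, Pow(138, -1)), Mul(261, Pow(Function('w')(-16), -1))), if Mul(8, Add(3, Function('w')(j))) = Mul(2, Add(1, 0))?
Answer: Rational(-292181, 3036) ≈ -96.239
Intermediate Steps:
p = Rational(-367, 2) (p = Mul(Rational(1, 2), -367) = Rational(-367, 2) ≈ -183.50)
Function('w')(j) = Rational(-11, 4) (Function('w')(j) = Add(-3, Mul(Rational(1, 8), Mul(2, Add(1, 0)))) = Add(-3, Mul(Rational(1, 8), Mul(2, 1))) = Add(-3, Mul(Rational(1, 8), 2)) = Add(-3, Rational(1, 4)) = Rational(-11, 4))
Add(Mul(p, Pow(138, -1)), Mul(261, Pow(Function('w')(-16), -1))) = Add(Mul(Rational(-367, 2), Pow(138, -1)), Mul(261, Pow(Rational(-11, 4), -1))) = Add(Mul(Rational(-367, 2), Rational(1, 138)), Mul(261, Rational(-4, 11))) = Add(Rational(-367, 276), Rational(-1044, 11)) = Rational(-292181, 3036)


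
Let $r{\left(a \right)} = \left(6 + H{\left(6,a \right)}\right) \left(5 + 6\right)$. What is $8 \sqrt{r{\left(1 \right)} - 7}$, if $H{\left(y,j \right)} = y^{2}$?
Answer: $8 \sqrt{455} \approx 170.65$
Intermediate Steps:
$r{\left(a \right)} = 462$ ($r{\left(a \right)} = \left(6 + 6^{2}\right) \left(5 + 6\right) = \left(6 + 36\right) 11 = 42 \cdot 11 = 462$)
$8 \sqrt{r{\left(1 \right)} - 7} = 8 \sqrt{462 - 7} = 8 \sqrt{455}$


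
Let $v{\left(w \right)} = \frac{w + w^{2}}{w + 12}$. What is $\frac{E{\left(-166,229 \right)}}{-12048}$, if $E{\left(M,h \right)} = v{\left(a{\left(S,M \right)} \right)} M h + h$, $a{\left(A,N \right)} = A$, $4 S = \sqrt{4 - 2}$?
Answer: $\frac{51525}{4622416} + \frac{1805665 \sqrt{2}}{27734496} \approx 0.10322$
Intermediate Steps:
$S = \frac{\sqrt{2}}{4}$ ($S = \frac{\sqrt{4 - 2}}{4} = \frac{\sqrt{2}}{4} \approx 0.35355$)
$v{\left(w \right)} = \frac{w + w^{2}}{12 + w}$
$E{\left(M,h \right)} = h + \frac{M h \sqrt{2} \left(1 + \frac{\sqrt{2}}{4}\right)}{4 \left(12 + \frac{\sqrt{2}}{4}\right)}$ ($E{\left(M,h \right)} = \frac{\frac{\sqrt{2}}{4} \left(1 + \frac{\sqrt{2}}{4}\right)}{12 + \frac{\sqrt{2}}{4}} M h + h = \frac{\sqrt{2} \left(1 + \frac{\sqrt{2}}{4}\right)}{4 \left(12 + \frac{\sqrt{2}}{4}\right)} M h + h = \frac{M \sqrt{2} \left(1 + \frac{\sqrt{2}}{4}\right)}{4 \left(12 + \frac{\sqrt{2}}{4}\right)} h + h = \frac{M h \sqrt{2} \left(1 + \frac{\sqrt{2}}{4}\right)}{4 \left(12 + \frac{\sqrt{2}}{4}\right)} + h = h + \frac{M h \sqrt{2} \left(1 + \frac{\sqrt{2}}{4}\right)}{4 \left(12 + \frac{\sqrt{2}}{4}\right)}$)
$\frac{E{\left(-166,229 \right)}}{-12048} = \frac{229 + \frac{11}{1151} \left(-166\right) 229 + \frac{95}{4604} \left(-166\right) 229 \sqrt{2}}{-12048} = \left(229 - \frac{418154}{1151} - \frac{1805665 \sqrt{2}}{2302}\right) \left(- \frac{1}{12048}\right) = \left(- \frac{154575}{1151} - \frac{1805665 \sqrt{2}}{2302}\right) \left(- \frac{1}{12048}\right) = \frac{51525}{4622416} + \frac{1805665 \sqrt{2}}{27734496}$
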